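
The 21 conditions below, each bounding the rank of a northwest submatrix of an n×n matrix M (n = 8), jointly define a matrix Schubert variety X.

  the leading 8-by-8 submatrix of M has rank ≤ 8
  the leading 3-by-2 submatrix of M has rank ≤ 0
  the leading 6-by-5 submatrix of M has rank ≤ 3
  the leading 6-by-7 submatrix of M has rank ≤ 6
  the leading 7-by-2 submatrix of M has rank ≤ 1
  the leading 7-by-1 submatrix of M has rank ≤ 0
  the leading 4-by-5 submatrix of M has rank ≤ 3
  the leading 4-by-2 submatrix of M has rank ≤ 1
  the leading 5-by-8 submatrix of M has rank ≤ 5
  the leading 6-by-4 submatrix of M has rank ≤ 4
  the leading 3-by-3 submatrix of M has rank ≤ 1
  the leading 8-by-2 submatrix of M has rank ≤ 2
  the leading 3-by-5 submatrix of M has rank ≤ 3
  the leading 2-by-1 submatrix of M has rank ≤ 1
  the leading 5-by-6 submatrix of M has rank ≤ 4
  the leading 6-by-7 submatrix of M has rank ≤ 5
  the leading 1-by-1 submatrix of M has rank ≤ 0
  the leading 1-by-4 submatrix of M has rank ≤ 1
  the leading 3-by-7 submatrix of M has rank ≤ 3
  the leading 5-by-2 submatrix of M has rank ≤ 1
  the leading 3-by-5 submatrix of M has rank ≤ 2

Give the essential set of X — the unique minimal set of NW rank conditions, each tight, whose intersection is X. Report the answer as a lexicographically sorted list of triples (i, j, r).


Recovering R(i,j) via the rank-extension bound from the 21 conditions:

  0 | 0 | 1 | 1 | 1 | 1 | 1 | 1
  0 | 0 | 1 | 2 | 2 | 2 | 2 | 2
  0 | 0 | 1 | 2 | 2 | 3 | 3 | 3
  0 | 1 | 2 | 3 | 3 | 4 | 4 | 4
  0 | 1 | 2 | 3 | 3 | 4 | 5 | 5
  0 | 1 | 2 | 3 | 3 | 4 | 5 | 6
  0 | 1 | 2 | 3 | 4 | 5 | 6 | 7
  1 | 2 | 3 | 4 | 5 | 6 | 7 | 8

the unique w with this rank table is (3, 4, 6, 2, 7, 8, 5, 1).

|D(w)|=13, |Ess(w)|=4:

[(3, 2, 0), (3, 5, 2), (6, 5, 3), (7, 1, 0)]


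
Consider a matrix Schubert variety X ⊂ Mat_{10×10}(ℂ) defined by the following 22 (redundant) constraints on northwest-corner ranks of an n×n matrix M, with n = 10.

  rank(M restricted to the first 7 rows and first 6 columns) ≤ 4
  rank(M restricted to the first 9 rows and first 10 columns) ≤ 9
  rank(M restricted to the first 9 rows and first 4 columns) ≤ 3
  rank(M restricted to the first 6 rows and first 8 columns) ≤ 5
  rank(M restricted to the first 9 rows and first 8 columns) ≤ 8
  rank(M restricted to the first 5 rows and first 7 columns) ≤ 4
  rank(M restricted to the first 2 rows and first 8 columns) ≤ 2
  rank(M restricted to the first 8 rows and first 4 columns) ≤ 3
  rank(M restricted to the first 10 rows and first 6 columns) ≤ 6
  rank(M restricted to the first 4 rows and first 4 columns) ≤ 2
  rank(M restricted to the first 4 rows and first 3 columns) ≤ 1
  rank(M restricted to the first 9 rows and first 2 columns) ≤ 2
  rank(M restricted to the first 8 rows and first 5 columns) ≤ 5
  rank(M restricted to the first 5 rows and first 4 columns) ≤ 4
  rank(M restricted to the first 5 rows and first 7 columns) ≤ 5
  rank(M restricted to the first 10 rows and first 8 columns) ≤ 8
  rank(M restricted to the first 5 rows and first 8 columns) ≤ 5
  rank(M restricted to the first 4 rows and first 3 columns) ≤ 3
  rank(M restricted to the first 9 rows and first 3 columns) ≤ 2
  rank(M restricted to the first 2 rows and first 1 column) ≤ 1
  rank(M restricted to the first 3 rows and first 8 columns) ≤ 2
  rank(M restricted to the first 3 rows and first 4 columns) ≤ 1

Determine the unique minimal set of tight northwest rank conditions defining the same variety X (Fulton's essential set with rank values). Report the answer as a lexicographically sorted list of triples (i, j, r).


Recovering R(i,j) via the rank-extension bound from the 22 conditions:

  row 1: 1, 1, 1, 1, 1, 1, 1, 1, 1, 1
  row 2: 1, 1, 1, 1, 2, 2, 2, 2, 2, 2
  row 3: 1, 1, 1, 1, 2, 2, 2, 2, 3, 3
  row 4: 1, 1, 1, 2, 3, 3, 3, 3, 4, 4
  row 5: 1, 2, 2, 3, 4, 4, 4, 4, 5, 5
  row 6: 1, 2, 2, 3, 4, 4, 5, 5, 6, 6
  row 7: 1, 2, 2, 3, 4, 4, 5, 6, 7, 7
  row 8: 1, 2, 2, 3, 4, 5, 6, 7, 8, 8
  row 9: 1, 2, 2, 3, 4, 5, 6, 7, 8, 9
  row 10: 1, 2, 3, 4, 5, 6, 7, 8, 9, 10

second differences of R give the permutation w = (1, 5, 9, 4, 2, 7, 8, 6, 10, 3).

D(w) has 17 cells with 5 SE-corners; essential set:

[(3, 4, 1), (3, 8, 2), (4, 3, 1), (7, 6, 4), (9, 3, 2)]


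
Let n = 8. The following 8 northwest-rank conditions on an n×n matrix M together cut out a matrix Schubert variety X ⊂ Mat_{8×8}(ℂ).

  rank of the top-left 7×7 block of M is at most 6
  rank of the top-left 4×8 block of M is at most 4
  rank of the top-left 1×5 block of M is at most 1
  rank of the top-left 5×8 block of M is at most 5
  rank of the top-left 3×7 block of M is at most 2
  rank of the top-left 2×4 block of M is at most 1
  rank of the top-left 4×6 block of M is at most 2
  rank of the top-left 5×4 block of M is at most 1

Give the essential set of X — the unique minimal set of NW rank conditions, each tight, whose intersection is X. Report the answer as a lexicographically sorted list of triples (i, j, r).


Recovering R(i,j) via the rank-extension bound from the 8 conditions:

  i=1: 1 1 1 1 1 1 1 1
  i=2: 1 1 1 1 2 2 2 2
  i=3: 1 1 1 1 2 2 2 3
  i=4: 1 1 1 1 2 2 3 4
  i=5: 1 1 1 1 2 3 4 5
  i=6: 1 2 2 2 3 4 5 6
  i=7: 1 2 3 3 4 5 6 7
  i=8: 1 2 3 4 5 6 7 8

giving w = (1, 5, 8, 7, 6, 2, 3, 4) via Δ²R.

D(w) has 15 cells with 3 SE-corners; essential set:

[(3, 7, 2), (4, 6, 2), (5, 4, 1)]


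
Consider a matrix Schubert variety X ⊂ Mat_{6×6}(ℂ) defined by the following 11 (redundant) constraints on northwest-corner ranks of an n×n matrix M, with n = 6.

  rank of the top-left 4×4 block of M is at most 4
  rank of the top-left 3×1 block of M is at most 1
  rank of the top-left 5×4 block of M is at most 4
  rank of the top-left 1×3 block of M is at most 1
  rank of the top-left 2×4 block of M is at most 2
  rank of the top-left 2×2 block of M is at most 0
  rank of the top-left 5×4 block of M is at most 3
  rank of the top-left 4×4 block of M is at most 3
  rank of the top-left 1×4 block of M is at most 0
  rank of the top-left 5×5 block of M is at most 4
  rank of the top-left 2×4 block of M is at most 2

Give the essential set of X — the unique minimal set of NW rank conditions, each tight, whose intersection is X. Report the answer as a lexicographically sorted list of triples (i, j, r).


Rank table r_w(6×6) implied by the 11 constraints:

  0 | 0 | 0 | 0 | 1 | 1
  0 | 0 | 1 | 1 | 2 | 2
  1 | 1 | 2 | 2 | 3 | 3
  1 | 2 | 3 | 3 | 4 | 4
  1 | 2 | 3 | 3 | 4 | 5
  1 | 2 | 3 | 4 | 5 | 6

so w = (5, 3, 1, 2, 6, 4).

Fulton essential set (3 of the 7 Rothe cells):

[(1, 4, 0), (2, 2, 0), (5, 4, 3)]


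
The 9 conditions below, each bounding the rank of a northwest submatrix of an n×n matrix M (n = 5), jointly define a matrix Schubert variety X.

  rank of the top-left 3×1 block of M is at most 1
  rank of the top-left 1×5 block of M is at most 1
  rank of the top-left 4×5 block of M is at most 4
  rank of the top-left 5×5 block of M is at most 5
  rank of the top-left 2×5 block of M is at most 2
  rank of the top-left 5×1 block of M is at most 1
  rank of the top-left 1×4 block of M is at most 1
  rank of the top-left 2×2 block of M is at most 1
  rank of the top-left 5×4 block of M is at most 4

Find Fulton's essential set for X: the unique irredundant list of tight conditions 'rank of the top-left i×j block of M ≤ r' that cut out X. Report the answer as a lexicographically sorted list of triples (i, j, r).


Computing R[i][j] = min implied NW-rank bound (n=5, 9 conditions):

  R[1]: 1 | 1 | 1 | 1 | 1
  R[2]: 1 | 1 | 2 | 2 | 2
  R[3]: 1 | 2 | 3 | 3 | 3
  R[4]: 1 | 2 | 3 | 4 | 4
  R[5]: 1 | 2 | 3 | 4 | 5

so w = (1, 3, 2, 4, 5).

D(w) has 1 cell with 1 SE-corner; essential set:

[(2, 2, 1)]


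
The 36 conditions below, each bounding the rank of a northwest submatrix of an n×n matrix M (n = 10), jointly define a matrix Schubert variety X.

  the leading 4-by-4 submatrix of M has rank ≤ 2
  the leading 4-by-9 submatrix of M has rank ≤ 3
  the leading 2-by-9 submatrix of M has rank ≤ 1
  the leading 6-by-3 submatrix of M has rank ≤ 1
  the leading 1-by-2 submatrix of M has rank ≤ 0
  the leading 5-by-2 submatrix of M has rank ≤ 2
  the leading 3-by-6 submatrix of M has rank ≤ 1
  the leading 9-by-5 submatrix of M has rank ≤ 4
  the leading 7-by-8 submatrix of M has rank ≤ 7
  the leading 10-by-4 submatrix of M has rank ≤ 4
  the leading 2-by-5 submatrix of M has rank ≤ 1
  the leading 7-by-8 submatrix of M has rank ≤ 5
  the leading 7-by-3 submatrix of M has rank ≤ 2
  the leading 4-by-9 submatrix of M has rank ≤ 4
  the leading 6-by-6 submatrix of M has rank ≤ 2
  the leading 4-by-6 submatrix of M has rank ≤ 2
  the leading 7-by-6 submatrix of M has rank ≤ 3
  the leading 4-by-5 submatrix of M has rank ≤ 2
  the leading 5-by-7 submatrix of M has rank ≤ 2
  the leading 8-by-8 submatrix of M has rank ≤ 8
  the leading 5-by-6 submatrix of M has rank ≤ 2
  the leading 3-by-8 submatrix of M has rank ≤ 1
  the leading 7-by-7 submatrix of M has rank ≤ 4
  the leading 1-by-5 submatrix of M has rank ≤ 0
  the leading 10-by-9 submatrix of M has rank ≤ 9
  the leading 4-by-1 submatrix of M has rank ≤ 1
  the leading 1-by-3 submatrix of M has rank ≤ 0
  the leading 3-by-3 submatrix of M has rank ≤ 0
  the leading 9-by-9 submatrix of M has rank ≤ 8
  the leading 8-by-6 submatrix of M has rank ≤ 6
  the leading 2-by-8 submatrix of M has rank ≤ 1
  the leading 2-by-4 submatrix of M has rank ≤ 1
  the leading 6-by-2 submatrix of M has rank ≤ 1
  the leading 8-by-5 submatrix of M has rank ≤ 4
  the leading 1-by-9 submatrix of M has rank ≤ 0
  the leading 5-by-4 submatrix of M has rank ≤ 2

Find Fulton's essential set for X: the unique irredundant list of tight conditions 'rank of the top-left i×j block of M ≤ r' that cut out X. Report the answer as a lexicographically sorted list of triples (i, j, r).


Propagating the 36 rank bounds to every northwest block:

  i=1: 0 | 0 | 0 | 0 | 0 | 0 | 0 | 0 | 0 | 1
  i=2: 0 | 0 | 0 | 1 | 1 | 1 | 1 | 1 | 1 | 2
  i=3: 0 | 0 | 0 | 1 | 1 | 1 | 1 | 1 | 2 | 3
  i=4: 1 | 1 | 1 | 2 | 2 | 2 | 2 | 2 | 3 | 4
  i=5: 1 | 1 | 1 | 2 | 2 | 2 | 2 | 3 | 4 | 5
  i=6: 1 | 1 | 1 | 2 | 2 | 2 | 3 | 4 | 5 | 6
  i=7: 1 | 2 | 2 | 3 | 3 | 3 | 4 | 5 | 6 | 7
  i=8: 1 | 2 | 3 | 4 | 4 | 4 | 5 | 6 | 7 | 8
  i=9: 1 | 2 | 3 | 4 | 4 | 5 | 6 | 7 | 8 | 9
  i=10: 1 | 2 | 3 | 4 | 5 | 6 | 7 | 8 | 9 | 10

second differences of R give the permutation w = (10, 4, 9, 1, 8, 7, 2, 3, 6, 5).

Fulton essential set (7 of the 29 Rothe cells):

[(1, 9, 0), (3, 3, 0), (3, 8, 1), (5, 7, 2), (6, 3, 1), (6, 6, 2), (9, 5, 4)]


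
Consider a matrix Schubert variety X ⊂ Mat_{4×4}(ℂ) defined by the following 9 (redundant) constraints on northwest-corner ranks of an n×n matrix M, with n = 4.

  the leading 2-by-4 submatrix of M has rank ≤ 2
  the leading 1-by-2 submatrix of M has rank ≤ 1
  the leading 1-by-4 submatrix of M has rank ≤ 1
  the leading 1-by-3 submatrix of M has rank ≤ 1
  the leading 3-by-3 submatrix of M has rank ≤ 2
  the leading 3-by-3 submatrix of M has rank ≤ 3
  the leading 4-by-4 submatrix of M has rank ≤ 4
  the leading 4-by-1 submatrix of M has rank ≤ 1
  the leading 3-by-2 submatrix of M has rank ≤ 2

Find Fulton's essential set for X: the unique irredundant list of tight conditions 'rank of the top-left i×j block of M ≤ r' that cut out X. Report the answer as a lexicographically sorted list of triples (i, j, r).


Computing R[i][j] = min implied NW-rank bound (n=4, 9 conditions):

  R[1]: 1 | 1 | 1 | 1
  R[2]: 1 | 2 | 2 | 2
  R[3]: 1 | 2 | 2 | 3
  R[4]: 1 | 2 | 3 | 4

second differences of R give the permutation w = (1, 2, 4, 3).

1 SE-corner of the 1-cell Rothe diagram gives Ess(w):

[(3, 3, 2)]


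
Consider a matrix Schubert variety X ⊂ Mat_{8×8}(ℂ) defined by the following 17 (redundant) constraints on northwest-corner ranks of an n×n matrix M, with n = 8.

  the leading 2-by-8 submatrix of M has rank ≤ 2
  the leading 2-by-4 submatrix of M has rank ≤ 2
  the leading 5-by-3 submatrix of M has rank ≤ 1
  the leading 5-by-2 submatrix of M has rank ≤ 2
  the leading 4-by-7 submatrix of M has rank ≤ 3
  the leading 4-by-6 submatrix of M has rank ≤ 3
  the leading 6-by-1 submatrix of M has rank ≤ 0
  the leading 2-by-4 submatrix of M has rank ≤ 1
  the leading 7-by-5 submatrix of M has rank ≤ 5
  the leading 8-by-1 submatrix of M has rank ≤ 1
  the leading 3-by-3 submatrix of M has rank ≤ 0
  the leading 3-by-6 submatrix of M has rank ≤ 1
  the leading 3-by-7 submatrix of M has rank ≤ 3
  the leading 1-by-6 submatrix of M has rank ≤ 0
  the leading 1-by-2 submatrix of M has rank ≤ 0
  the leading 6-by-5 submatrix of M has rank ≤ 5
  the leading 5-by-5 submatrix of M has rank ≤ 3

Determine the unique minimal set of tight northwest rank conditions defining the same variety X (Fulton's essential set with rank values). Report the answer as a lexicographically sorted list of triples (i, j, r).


Reconstructing r_w from the 17 given conditions:

  0 | 0 | 0 | 0 | 0 | 0 | 1 | 1
  0 | 0 | 0 | 1 | 1 | 1 | 2 | 2
  0 | 0 | 0 | 1 | 1 | 1 | 2 | 3
  0 | 1 | 1 | 2 | 2 | 2 | 3 | 4
  0 | 1 | 1 | 2 | 3 | 3 | 4 | 5
  0 | 1 | 2 | 3 | 4 | 4 | 5 | 6
  1 | 2 | 3 | 4 | 5 | 5 | 6 | 7
  1 | 2 | 3 | 4 | 5 | 6 | 7 | 8

the unique w with this rank table is (7, 4, 8, 2, 5, 3, 1, 6).

ℓ(w)=18; the 5 essential cells (i,j,r):

[(1, 6, 0), (3, 3, 0), (3, 6, 1), (5, 3, 1), (6, 1, 0)]


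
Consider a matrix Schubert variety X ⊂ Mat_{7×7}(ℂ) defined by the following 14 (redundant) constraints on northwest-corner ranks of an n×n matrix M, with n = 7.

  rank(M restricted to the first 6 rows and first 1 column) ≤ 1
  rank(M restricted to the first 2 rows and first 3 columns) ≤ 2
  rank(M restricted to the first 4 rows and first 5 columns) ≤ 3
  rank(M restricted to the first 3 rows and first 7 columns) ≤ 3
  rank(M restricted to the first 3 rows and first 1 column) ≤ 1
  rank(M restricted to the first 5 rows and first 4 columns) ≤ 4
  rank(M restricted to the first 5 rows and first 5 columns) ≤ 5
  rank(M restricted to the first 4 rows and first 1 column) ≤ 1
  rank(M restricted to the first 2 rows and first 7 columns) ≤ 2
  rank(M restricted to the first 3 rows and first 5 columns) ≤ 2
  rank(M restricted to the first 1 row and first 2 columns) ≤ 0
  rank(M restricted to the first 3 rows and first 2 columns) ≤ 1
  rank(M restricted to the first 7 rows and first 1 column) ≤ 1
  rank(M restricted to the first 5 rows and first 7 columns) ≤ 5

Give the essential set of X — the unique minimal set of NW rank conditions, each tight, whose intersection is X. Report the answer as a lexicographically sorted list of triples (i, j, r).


The tightest implied rank at each (i,j), from the 14 conditions:

  row 1: 0 0 1 1 1 1 1
  row 2: 1 1 2 2 2 2 2
  row 3: 1 1 2 2 2 3 3
  row 4: 1 2 3 3 3 4 4
  row 5: 1 2 3 4 4 5 5
  row 6: 1 2 3 4 5 6 6
  row 7: 1 2 3 4 5 6 7

second differences of R give the permutation w = (3, 1, 6, 2, 4, 5, 7).

Rothe diagram D(w) (5 cells), 3 SE-corners (essential conditions):

[(1, 2, 0), (3, 2, 1), (3, 5, 2)]


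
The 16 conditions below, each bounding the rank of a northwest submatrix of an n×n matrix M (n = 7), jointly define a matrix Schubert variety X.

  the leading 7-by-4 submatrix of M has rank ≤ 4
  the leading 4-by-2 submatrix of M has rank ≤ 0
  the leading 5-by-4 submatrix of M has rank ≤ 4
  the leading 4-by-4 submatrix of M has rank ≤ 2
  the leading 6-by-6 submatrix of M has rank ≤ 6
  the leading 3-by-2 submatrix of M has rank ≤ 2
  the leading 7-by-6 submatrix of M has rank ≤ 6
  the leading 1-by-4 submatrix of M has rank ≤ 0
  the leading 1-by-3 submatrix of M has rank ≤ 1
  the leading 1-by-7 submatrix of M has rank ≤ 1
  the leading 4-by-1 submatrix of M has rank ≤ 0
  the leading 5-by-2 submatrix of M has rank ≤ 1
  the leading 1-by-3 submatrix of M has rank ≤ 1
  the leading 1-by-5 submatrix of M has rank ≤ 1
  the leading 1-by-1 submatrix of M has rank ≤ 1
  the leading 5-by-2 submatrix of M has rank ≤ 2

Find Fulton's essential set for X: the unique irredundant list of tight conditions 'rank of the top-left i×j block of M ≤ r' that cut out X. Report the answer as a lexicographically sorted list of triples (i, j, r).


Rank table r_w(7×7) implied by the 16 constraints:

  0 | 0 | 0 | 0 | 1 | 1 | 1
  0 | 0 | 1 | 1 | 2 | 2 | 2
  0 | 0 | 1 | 2 | 3 | 3 | 3
  0 | 0 | 1 | 2 | 3 | 4 | 4
  1 | 1 | 2 | 3 | 4 | 5 | 5
  1 | 2 | 3 | 4 | 5 | 6 | 6
  1 | 2 | 3 | 4 | 5 | 6 | 7

second differences of R give the permutation w = (5, 3, 4, 6, 1, 2, 7).

|D(w)|=10, |Ess(w)|=2:

[(1, 4, 0), (4, 2, 0)]


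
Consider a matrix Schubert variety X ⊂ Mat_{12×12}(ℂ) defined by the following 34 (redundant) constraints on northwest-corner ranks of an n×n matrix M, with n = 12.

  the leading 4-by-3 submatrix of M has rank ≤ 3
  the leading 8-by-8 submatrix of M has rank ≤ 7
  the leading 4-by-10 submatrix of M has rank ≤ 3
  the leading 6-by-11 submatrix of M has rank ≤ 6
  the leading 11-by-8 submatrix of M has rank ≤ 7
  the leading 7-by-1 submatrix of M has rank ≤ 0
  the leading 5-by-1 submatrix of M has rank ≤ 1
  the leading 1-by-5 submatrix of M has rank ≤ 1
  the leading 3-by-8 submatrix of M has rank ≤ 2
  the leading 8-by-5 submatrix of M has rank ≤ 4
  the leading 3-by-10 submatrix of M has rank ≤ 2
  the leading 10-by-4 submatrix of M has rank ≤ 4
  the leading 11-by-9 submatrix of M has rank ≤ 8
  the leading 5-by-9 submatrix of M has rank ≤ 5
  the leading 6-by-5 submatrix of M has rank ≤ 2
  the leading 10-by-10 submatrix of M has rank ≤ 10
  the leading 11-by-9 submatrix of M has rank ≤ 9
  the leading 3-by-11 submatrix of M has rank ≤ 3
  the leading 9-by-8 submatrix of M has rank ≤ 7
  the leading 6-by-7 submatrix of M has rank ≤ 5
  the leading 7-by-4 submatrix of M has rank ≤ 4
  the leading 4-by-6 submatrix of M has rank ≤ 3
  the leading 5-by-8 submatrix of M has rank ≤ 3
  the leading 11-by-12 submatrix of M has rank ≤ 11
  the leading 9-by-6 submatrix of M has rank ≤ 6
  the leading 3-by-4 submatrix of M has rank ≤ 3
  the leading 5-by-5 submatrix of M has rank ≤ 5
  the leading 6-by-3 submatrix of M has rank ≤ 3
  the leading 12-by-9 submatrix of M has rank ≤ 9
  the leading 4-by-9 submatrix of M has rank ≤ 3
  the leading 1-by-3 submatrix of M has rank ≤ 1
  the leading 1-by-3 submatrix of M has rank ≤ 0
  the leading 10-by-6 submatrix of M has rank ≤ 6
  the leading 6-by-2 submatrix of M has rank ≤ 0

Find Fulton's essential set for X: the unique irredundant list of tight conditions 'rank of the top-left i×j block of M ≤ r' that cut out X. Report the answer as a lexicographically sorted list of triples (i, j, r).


Computing R[i][j] = min implied NW-rank bound (n=12, 34 conditions):

  i=1: 0 | 0 | 0 | 1 | 1 | 1 | 1 | 1 | 1 | 1 | 1 | 1
  i=2: 0 | 0 | 1 | 2 | 2 | 2 | 2 | 2 | 2 | 2 | 2 | 2
  i=3: 0 | 0 | 1 | 2 | 2 | 2 | 2 | 2 | 2 | 2 | 3 | 3
  i=4: 0 | 0 | 1 | 2 | 2 | 3 | 3 | 3 | 3 | 3 | 4 | 4
  i=5: 0 | 0 | 1 | 2 | 2 | 3 | 3 | 3 | 4 | 4 | 5 | 5
  i=6: 0 | 0 | 1 | 2 | 2 | 3 | 4 | 4 | 5 | 5 | 6 | 6
  i=7: 0 | 1 | 2 | 3 | 3 | 4 | 5 | 5 | 6 | 6 | 7 | 7
  i=8: 1 | 2 | 3 | 4 | 4 | 5 | 6 | 6 | 7 | 7 | 8 | 8
  i=9: 1 | 2 | 3 | 4 | 5 | 6 | 7 | 7 | 8 | 8 | 9 | 9
  i=10: 1 | 2 | 3 | 4 | 5 | 6 | 7 | 7 | 8 | 9 | 10 | 10
  i=11: 1 | 2 | 3 | 4 | 5 | 6 | 7 | 7 | 8 | 9 | 10 | 11
  i=12: 1 | 2 | 3 | 4 | 5 | 6 | 7 | 8 | 9 | 10 | 11 | 12

second differences of R give the permutation w = (4, 3, 11, 6, 9, 7, 2, 1, 5, 10, 12, 8).

7 SE-corners of the 27-cell Rothe diagram give Ess(w):

[(1, 3, 0), (3, 10, 2), (5, 8, 3), (6, 2, 0), (6, 5, 2), (7, 1, 0), (11, 8, 7)]


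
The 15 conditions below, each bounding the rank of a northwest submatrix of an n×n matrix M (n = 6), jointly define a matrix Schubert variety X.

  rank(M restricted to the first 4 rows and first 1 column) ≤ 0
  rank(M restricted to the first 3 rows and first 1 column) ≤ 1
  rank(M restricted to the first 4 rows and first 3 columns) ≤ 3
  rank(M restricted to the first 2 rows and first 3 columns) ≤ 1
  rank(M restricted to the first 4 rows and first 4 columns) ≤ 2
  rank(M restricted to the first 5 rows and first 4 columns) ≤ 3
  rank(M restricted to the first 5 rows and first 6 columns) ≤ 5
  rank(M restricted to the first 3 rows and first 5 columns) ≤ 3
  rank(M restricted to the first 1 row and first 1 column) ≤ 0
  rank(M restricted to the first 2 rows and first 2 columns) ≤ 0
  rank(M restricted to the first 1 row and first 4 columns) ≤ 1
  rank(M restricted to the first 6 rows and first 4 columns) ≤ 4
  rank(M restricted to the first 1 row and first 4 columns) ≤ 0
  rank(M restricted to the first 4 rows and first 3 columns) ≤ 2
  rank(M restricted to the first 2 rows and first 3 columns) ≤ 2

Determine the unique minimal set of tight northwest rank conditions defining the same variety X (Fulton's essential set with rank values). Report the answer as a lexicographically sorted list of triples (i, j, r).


The tightest implied rank at each (i,j), from the 15 conditions:

  i=1: 0  0  0  0  1  1
  i=2: 0  0  1  1  2  2
  i=3: 0  1  2  2  3  3
  i=4: 0  1  2  2  3  4
  i=5: 1  2  3  3  4  5
  i=6: 1  2  3  4  5  6

the unique w with this rank table is (5, 3, 2, 6, 1, 4).

D(w) has 9 cells with 4 SE-corners; essential set:

[(1, 4, 0), (2, 2, 0), (4, 1, 0), (4, 4, 2)]


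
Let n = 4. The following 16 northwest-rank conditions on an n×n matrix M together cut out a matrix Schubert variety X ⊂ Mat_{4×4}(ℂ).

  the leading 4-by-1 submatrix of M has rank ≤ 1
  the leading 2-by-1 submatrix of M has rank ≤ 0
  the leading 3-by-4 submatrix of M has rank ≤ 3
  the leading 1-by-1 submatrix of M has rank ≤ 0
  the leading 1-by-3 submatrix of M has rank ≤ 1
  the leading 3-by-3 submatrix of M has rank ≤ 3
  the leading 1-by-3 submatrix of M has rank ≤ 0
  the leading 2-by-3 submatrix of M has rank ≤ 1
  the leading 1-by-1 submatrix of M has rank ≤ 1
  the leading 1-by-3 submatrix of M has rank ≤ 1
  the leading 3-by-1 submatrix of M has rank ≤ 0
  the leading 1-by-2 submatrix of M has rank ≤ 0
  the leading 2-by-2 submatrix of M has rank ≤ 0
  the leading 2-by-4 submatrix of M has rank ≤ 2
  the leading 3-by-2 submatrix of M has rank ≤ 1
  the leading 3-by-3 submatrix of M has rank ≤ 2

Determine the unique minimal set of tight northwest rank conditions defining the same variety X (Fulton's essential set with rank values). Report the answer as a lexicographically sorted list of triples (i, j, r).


Recovering R(i,j) via the rank-extension bound from the 16 conditions:

  row 1: 0 0 0 1
  row 2: 0 0 1 2
  row 3: 0 1 2 3
  row 4: 1 2 3 4

hence w(1..4) = (4, 3, 2, 1).

3 SE-corners of the 6-cell Rothe diagram give Ess(w):

[(1, 3, 0), (2, 2, 0), (3, 1, 0)]


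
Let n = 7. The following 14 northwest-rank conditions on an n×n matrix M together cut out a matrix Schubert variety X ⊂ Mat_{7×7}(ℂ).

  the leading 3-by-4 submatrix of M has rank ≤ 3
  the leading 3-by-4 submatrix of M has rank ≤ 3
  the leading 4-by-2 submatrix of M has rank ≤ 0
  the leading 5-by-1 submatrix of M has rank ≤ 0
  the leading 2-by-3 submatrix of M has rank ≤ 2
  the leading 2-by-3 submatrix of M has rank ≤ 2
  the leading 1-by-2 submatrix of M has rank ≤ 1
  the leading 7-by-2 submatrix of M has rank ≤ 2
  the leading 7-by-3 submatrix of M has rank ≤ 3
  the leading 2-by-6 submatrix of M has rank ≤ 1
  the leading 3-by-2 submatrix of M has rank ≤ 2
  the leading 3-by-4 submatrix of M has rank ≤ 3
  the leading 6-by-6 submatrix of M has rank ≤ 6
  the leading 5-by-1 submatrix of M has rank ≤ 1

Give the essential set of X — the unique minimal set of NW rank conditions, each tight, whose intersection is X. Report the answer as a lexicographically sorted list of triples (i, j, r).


Rank table r_w(7×7) implied by the 14 constraints:

  0 | 0 | 1 | 1 | 1 | 1 | 1
  0 | 0 | 1 | 1 | 1 | 1 | 2
  0 | 0 | 1 | 2 | 2 | 2 | 3
  0 | 0 | 1 | 2 | 3 | 3 | 4
  0 | 1 | 2 | 3 | 4 | 4 | 5
  1 | 2 | 3 | 4 | 5 | 5 | 6
  1 | 2 | 3 | 4 | 5 | 6 | 7

second differences of R give the permutation w = (3, 7, 4, 5, 2, 1, 6).

|D(w)|=12, |Ess(w)|=3:

[(2, 6, 1), (4, 2, 0), (5, 1, 0)]


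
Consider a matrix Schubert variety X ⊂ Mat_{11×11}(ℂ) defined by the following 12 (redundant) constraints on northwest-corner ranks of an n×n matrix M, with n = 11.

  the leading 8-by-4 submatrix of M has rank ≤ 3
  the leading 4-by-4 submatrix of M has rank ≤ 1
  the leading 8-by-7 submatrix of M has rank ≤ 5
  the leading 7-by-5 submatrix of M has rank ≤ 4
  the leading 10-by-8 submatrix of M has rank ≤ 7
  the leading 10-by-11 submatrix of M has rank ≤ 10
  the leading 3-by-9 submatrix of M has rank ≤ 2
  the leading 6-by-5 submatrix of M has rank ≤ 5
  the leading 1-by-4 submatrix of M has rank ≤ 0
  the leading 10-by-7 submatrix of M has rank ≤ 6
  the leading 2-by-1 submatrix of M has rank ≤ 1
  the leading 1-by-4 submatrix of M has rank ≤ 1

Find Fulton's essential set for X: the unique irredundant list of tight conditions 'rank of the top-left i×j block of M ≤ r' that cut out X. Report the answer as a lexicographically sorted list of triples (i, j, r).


Rank table r_w(11×11) implied by the 12 constraints:

  row 1: 0, 0, 0, 0, 1, 1, 1, 1, 1, 1, 1
  row 2: 1, 1, 1, 1, 2, 2, 2, 2, 2, 2, 2
  row 3: 1, 1, 1, 1, 2, 2, 2, 2, 2, 3, 3
  row 4: 1, 1, 1, 1, 2, 3, 3, 3, 3, 4, 4
  row 5: 1, 2, 2, 2, 3, 4, 4, 4, 4, 5, 5
  row 6: 1, 2, 3, 3, 4, 5, 5, 5, 5, 6, 6
  row 7: 1, 2, 3, 3, 4, 5, 5, 6, 6, 7, 7
  row 8: 1, 2, 3, 3, 4, 5, 5, 6, 7, 8, 8
  row 9: 1, 2, 3, 4, 5, 6, 6, 7, 8, 9, 9
  row 10: 1, 2, 3, 4, 5, 6, 6, 7, 8, 9, 10
  row 11: 1, 2, 3, 4, 5, 6, 7, 8, 9, 10, 11

giving w = (5, 1, 10, 6, 2, 3, 8, 9, 4, 11, 7) via Δ²R.

Fulton essential set (6 of the 19 Rothe cells):

[(1, 4, 0), (3, 9, 2), (4, 4, 1), (8, 4, 3), (8, 7, 5), (10, 7, 6)]


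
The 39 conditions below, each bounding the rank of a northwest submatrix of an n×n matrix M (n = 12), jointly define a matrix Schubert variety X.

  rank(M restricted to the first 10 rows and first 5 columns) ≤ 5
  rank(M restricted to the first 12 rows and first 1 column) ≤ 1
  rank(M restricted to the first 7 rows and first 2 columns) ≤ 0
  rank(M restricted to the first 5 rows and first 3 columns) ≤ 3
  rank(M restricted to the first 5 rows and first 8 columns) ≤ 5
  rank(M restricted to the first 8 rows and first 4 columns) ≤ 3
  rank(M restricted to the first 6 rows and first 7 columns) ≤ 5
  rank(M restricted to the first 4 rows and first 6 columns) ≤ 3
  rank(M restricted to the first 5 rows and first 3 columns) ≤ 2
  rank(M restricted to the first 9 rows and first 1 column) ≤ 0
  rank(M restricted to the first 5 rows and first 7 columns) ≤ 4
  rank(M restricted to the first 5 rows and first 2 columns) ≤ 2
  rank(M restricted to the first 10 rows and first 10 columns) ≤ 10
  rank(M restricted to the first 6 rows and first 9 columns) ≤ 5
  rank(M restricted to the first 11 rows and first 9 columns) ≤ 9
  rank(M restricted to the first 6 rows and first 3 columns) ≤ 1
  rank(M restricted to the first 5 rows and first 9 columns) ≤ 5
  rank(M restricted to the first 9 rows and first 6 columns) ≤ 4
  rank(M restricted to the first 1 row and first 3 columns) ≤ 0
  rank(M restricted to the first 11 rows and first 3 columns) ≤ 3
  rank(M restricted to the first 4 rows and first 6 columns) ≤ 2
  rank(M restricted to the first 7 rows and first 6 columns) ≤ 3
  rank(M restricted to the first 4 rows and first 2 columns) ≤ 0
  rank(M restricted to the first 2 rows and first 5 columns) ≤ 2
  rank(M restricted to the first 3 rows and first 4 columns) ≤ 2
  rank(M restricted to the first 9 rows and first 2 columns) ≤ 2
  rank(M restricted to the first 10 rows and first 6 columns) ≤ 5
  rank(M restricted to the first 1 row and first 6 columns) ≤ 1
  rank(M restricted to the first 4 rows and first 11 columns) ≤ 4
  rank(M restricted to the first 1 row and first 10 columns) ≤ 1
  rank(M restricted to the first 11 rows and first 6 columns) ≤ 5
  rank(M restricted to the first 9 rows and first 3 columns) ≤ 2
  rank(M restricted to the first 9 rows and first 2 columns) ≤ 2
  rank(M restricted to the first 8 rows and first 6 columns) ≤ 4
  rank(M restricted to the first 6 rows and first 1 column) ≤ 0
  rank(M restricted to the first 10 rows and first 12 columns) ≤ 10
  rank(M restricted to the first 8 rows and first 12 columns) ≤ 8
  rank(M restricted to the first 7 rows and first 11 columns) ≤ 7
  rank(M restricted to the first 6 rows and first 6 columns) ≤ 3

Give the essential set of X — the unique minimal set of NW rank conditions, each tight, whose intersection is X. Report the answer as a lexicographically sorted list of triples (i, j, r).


Computing R[i][j] = min implied NW-rank bound (n=12, 39 conditions):

  0 0 0 1 1 1 1 1 1 1 1 1
  0 0 1 2 2 2 2 2 2 2 2 2
  0 0 1 2 2 2 3 3 3 3 3 3
  0 0 1 2 2 2 3 4 4 4 4 4
  0 0 1 2 3 3 4 5 5 5 5 5
  0 0 1 2 3 3 4 5 5 6 6 6
  0 0 1 2 3 3 4 5 6 7 7 7
  0 1 2 3 4 4 5 6 7 8 8 8
  0 1 2 3 4 4 5 6 7 8 9 9
  1 2 3 4 5 5 6 7 8 9 10 10
  1 2 3 4 5 5 6 7 8 9 10 11
  1 2 3 4 5 6 7 8 9 10 11 12

so w = (4, 3, 7, 8, 5, 10, 9, 2, 11, 1, 12, 6).

8 SE-corners of the 26-cell Rothe diagram give Ess(w):

[(1, 3, 0), (4, 6, 2), (6, 9, 5), (7, 2, 0), (7, 6, 3), (9, 1, 0), (9, 6, 4), (11, 6, 5)]


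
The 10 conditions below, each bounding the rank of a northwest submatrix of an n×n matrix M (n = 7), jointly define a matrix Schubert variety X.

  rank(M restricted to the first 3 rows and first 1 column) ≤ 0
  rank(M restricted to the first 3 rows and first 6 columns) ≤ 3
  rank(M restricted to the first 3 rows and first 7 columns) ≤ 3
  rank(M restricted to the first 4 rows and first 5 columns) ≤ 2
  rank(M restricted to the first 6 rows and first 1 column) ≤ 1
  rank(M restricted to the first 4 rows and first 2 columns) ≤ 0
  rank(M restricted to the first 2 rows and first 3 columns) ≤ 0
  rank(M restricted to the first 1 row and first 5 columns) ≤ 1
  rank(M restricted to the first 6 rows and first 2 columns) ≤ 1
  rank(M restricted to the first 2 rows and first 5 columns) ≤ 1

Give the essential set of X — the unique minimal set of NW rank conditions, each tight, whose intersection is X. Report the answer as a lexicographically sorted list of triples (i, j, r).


Reconstructing r_w from the 10 given conditions:

  R[1]: 0 | 0 | 0 | 1 | 1 | 1 | 1
  R[2]: 0 | 0 | 0 | 1 | 1 | 2 | 2
  R[3]: 0 | 0 | 1 | 2 | 2 | 3 | 3
  R[4]: 0 | 0 | 1 | 2 | 2 | 3 | 4
  R[5]: 1 | 1 | 2 | 3 | 3 | 4 | 5
  R[6]: 1 | 1 | 2 | 3 | 4 | 5 | 6
  R[7]: 1 | 2 | 3 | 4 | 5 | 6 | 7

reading off 1-entries of Δ²R: w = (4, 6, 3, 7, 1, 5, 2).

Rothe diagram D(w) (13 cells), 5 SE-corners (essential conditions):

[(2, 3, 0), (2, 5, 1), (4, 2, 0), (4, 5, 2), (6, 2, 1)]


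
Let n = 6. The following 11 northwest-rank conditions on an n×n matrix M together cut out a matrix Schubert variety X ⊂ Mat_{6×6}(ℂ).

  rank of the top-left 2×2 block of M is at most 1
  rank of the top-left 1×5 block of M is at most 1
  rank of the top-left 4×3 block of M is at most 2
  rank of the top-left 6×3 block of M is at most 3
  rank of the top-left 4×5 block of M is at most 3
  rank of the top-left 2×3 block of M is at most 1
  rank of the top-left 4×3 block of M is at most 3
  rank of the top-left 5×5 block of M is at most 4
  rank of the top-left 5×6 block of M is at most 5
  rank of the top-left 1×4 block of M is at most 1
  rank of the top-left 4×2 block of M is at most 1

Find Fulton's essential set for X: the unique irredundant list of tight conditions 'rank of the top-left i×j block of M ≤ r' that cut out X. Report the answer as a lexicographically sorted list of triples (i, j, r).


Rank table r_w(6×6) implied by the 11 constraints:

  1 | 1 | 1 | 1 | 1 | 1
  1 | 1 | 1 | 2 | 2 | 2
  1 | 1 | 2 | 3 | 3 | 3
  1 | 1 | 2 | 3 | 3 | 4
  1 | 2 | 3 | 4 | 4 | 5
  1 | 2 | 3 | 4 | 5 | 6

the unique w with this rank table is (1, 4, 3, 6, 2, 5).

ℓ(w)=5; the 3 essential cells (i,j,r):

[(2, 3, 1), (4, 2, 1), (4, 5, 3)]


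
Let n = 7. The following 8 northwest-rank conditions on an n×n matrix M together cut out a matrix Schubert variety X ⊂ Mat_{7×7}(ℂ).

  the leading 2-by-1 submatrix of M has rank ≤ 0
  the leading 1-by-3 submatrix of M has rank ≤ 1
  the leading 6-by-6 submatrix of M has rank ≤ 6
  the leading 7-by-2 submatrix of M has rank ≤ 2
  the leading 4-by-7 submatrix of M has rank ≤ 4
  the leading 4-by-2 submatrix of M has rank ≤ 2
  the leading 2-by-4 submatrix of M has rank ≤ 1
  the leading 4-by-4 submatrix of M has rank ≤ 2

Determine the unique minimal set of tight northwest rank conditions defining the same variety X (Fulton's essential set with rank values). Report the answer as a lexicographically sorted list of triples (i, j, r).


Recovering R(i,j) via the rank-extension bound from the 8 conditions:

  R[1]: 0 1 1 1 1 1 1
  R[2]: 0 1 1 1 2 2 2
  R[3]: 1 2 2 2 3 3 3
  R[4]: 1 2 2 2 3 4 4
  R[5]: 1 2 3 3 4 5 5
  R[6]: 1 2 3 4 5 6 6
  R[7]: 1 2 3 4 5 6 7

second differences of R give the permutation w = (2, 5, 1, 6, 3, 4, 7).

3 SE-corners of the 6-cell Rothe diagram give Ess(w):

[(2, 1, 0), (2, 4, 1), (4, 4, 2)]


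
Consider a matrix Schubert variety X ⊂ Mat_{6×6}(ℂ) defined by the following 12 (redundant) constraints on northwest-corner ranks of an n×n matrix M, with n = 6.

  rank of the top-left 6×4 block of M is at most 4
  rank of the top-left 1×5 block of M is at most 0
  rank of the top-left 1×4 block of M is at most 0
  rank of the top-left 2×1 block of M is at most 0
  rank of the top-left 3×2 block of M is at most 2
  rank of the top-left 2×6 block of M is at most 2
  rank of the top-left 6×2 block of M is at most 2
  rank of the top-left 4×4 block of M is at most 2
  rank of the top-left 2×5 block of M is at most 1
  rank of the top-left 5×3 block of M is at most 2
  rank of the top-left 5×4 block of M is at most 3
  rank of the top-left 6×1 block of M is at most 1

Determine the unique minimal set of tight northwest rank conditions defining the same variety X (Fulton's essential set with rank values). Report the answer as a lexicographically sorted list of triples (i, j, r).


Recovering R(i,j) via the rank-extension bound from the 12 conditions:

  i=1: 0  0  0  0  0  1
  i=2: 0  1  1  1  1  2
  i=3: 1  2  2  2  2  3
  i=4: 1  2  2  2  3  4
  i=5: 1  2  2  3  4  5
  i=6: 1  2  3  4  5  6

second differences of R give the permutation w = (6, 2, 1, 5, 4, 3).

|D(w)|=9, |Ess(w)|=4:

[(1, 5, 0), (2, 1, 0), (4, 4, 2), (5, 3, 2)]


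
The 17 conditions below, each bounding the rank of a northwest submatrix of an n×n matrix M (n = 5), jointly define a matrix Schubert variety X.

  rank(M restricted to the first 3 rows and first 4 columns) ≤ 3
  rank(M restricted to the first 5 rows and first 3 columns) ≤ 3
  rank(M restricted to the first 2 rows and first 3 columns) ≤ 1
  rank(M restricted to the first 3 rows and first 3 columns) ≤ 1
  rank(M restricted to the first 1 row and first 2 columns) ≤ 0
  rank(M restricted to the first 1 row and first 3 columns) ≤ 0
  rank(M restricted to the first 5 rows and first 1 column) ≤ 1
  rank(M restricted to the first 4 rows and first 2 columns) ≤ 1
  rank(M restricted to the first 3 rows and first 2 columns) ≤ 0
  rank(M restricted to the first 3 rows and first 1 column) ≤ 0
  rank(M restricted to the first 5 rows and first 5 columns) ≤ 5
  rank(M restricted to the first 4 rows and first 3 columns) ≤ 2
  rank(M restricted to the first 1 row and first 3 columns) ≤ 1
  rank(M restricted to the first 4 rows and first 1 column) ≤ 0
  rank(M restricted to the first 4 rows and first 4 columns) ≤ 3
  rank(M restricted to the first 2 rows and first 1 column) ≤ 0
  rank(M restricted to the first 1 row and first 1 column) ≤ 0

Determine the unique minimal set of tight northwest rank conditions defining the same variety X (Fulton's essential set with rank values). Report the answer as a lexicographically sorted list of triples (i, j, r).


Reconstructing r_w from the 17 given conditions:

  R[1]: 0 0 0 1 1
  R[2]: 0 0 1 2 2
  R[3]: 0 0 1 2 3
  R[4]: 0 1 2 3 4
  R[5]: 1 2 3 4 5

reading off 1-entries of Δ²R: w = (4, 3, 5, 2, 1).

|D(w)|=8, |Ess(w)|=3:

[(1, 3, 0), (3, 2, 0), (4, 1, 0)]


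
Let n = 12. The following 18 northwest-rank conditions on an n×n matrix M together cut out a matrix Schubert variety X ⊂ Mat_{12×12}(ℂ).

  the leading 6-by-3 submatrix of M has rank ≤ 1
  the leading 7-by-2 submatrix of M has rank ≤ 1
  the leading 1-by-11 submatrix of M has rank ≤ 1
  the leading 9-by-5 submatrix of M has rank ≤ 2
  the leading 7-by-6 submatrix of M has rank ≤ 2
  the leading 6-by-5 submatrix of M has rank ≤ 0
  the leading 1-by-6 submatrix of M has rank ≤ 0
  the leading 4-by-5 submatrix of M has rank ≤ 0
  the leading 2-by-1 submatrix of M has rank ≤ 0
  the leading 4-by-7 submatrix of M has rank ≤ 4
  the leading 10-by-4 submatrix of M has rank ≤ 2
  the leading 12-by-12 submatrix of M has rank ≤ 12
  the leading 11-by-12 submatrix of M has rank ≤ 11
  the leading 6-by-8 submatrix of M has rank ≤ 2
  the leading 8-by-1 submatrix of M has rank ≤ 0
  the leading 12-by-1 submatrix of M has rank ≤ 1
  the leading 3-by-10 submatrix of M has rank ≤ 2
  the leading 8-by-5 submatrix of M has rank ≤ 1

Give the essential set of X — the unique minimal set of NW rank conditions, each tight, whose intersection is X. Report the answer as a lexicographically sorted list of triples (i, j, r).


Propagating the 18 rank bounds to every northwest block:

  0, 0, 0, 0, 0, 0, 1, 1, 1, 1, 1, 1
  0, 0, 0, 0, 0, 1, 2, 2, 2, 2, 2, 2
  0, 0, 0, 0, 0, 1, 2, 2, 2, 2, 3, 3
  0, 0, 0, 0, 0, 1, 2, 2, 3, 3, 4, 4
  0, 0, 0, 0, 0, 1, 2, 2, 3, 4, 5, 5
  0, 0, 0, 0, 0, 1, 2, 2, 3, 4, 5, 6
  0, 1, 1, 1, 1, 2, 3, 3, 4, 5, 6, 7
  0, 1, 1, 1, 1, 2, 3, 4, 5, 6, 7, 8
  1, 2, 2, 2, 2, 3, 4, 5, 6, 7, 8, 9
  1, 2, 2, 2, 3, 4, 5, 6, 7, 8, 9, 10
  1, 2, 3, 3, 4, 5, 6, 7, 8, 9, 10, 11
  1, 2, 3, 4, 5, 6, 7, 8, 9, 10, 11, 12

giving w = (7, 6, 11, 9, 10, 12, 2, 8, 1, 5, 3, 4) via Δ²R.

7 SE-corners of the 44-cell Rothe diagram give Ess(w):

[(1, 6, 0), (3, 10, 2), (6, 5, 0), (6, 8, 2), (8, 1, 0), (8, 5, 1), (10, 4, 2)]


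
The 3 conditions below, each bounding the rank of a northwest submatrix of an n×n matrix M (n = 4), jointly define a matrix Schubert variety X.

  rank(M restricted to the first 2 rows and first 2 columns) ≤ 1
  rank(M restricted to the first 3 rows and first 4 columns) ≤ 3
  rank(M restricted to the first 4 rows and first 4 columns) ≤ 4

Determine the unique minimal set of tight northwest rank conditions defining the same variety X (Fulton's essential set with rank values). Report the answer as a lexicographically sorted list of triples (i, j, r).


Rank table r_w(4×4) implied by the 3 constraints:

  row 1: 1 | 1 | 1 | 1
  row 2: 1 | 1 | 2 | 2
  row 3: 1 | 2 | 3 | 3
  row 4: 1 | 2 | 3 | 4

reading off 1-entries of Δ²R: w = (1, 3, 2, 4).

Rothe diagram D(w) (1 cell), 1 SE-corner (essential condition):

[(2, 2, 1)]


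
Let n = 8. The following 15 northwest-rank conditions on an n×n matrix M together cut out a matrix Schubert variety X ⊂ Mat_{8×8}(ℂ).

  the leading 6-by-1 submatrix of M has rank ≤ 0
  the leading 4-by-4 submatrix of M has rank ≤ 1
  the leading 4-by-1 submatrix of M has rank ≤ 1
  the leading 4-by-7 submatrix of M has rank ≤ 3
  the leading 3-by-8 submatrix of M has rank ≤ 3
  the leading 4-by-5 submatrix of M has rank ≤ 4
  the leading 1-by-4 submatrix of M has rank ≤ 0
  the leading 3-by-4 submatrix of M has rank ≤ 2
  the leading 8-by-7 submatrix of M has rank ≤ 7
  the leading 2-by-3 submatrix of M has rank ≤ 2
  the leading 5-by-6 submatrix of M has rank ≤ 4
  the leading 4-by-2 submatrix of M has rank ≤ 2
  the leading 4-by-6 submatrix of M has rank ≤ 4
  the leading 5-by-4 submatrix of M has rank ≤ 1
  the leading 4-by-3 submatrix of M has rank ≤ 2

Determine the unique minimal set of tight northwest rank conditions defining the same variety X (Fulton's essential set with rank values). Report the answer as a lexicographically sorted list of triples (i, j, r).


The tightest implied rank at each (i,j), from the 15 conditions:

  i=1: 0  0  0  0  1  1  1  1
  i=2: 0  1  1  1  2  2  2  2
  i=3: 0  1  1  1  2  3  3  3
  i=4: 0  1  1  1  2  3  3  4
  i=5: 0  1  1  1  2  3  4  5
  i=6: 0  1  2  2  3  4  5  6
  i=7: 1  2  3  3  4  5  6  7
  i=8: 1  2  3  4  5  6  7  8

giving w = (5, 2, 6, 8, 7, 3, 1, 4) via Δ²R.

ℓ(w)=16; the 4 essential cells (i,j,r):

[(1, 4, 0), (4, 7, 3), (5, 4, 1), (6, 1, 0)]
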